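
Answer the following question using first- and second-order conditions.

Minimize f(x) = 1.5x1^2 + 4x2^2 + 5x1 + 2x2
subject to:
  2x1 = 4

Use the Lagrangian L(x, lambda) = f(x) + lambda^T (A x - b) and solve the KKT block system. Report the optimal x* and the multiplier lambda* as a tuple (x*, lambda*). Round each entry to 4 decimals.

Form the Lagrangian:
  L(x, lambda) = (1/2) x^T Q x + c^T x + lambda^T (A x - b)
Stationarity (grad_x L = 0): Q x + c + A^T lambda = 0.
Primal feasibility: A x = b.

This gives the KKT block system:
  [ Q   A^T ] [ x     ]   [-c ]
  [ A    0  ] [ lambda ] = [ b ]

Solving the linear system:
  x*      = (2, -0.25)
  lambda* = (-5.5)
  f(x*)   = 15.75

x* = (2, -0.25), lambda* = (-5.5)


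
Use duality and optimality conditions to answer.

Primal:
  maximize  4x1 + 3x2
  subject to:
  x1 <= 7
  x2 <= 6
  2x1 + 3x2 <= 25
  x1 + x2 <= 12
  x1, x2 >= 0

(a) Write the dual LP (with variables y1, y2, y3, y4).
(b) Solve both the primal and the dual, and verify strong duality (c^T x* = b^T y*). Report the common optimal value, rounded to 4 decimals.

The standard primal-dual pair for 'max c^T x s.t. A x <= b, x >= 0' is:
  Dual:  min b^T y  s.t.  A^T y >= c,  y >= 0.

So the dual LP is:
  minimize  7y1 + 6y2 + 25y3 + 12y4
  subject to:
    y1 + 2y3 + y4 >= 4
    y2 + 3y3 + y4 >= 3
    y1, y2, y3, y4 >= 0

Solving the primal: x* = (7, 3.6667).
  primal value c^T x* = 39.
Solving the dual: y* = (2, 0, 1, 0).
  dual value b^T y* = 39.
Strong duality: c^T x* = b^T y*. Confirmed.

39


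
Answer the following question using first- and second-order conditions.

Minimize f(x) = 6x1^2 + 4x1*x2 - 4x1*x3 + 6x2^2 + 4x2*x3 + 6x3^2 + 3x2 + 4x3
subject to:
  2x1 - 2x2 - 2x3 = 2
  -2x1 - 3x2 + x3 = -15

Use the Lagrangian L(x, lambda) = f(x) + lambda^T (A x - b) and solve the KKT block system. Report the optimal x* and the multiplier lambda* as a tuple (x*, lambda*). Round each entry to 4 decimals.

Form the Lagrangian:
  L(x, lambda) = (1/2) x^T Q x + c^T x + lambda^T (A x - b)
Stationarity (grad_x L = 0): Q x + c + A^T lambda = 0.
Primal feasibility: A x = b.

This gives the KKT block system:
  [ Q   A^T ] [ x     ]   [-c ]
  [ A    0  ] [ lambda ] = [ b ]

Solving the linear system:
  x*      = (1.1618, 3.2096, -3.0478)
  lambda* = (-4.8971, 14.5882)
  f(x*)   = 113.0276

x* = (1.1618, 3.2096, -3.0478), lambda* = (-4.8971, 14.5882)


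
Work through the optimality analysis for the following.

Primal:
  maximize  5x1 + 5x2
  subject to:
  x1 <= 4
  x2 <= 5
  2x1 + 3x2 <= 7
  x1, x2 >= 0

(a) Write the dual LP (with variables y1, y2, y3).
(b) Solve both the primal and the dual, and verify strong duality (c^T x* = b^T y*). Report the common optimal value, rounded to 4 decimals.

The standard primal-dual pair for 'max c^T x s.t. A x <= b, x >= 0' is:
  Dual:  min b^T y  s.t.  A^T y >= c,  y >= 0.

So the dual LP is:
  minimize  4y1 + 5y2 + 7y3
  subject to:
    y1 + 2y3 >= 5
    y2 + 3y3 >= 5
    y1, y2, y3 >= 0

Solving the primal: x* = (3.5, 0).
  primal value c^T x* = 17.5.
Solving the dual: y* = (0, 0, 2.5).
  dual value b^T y* = 17.5.
Strong duality: c^T x* = b^T y*. Confirmed.

17.5


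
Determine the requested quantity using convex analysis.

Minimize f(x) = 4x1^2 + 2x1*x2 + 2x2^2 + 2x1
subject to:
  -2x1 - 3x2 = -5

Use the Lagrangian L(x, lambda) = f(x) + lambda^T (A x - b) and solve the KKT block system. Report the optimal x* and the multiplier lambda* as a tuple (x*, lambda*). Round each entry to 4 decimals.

Form the Lagrangian:
  L(x, lambda) = (1/2) x^T Q x + c^T x + lambda^T (A x - b)
Stationarity (grad_x L = 0): Q x + c + A^T lambda = 0.
Primal feasibility: A x = b.

This gives the KKT block system:
  [ Q   A^T ] [ x     ]   [-c ]
  [ A    0  ] [ lambda ] = [ b ]

Solving the linear system:
  x*      = (-0.125, 1.75)
  lambda* = (2.25)
  f(x*)   = 5.5

x* = (-0.125, 1.75), lambda* = (2.25)


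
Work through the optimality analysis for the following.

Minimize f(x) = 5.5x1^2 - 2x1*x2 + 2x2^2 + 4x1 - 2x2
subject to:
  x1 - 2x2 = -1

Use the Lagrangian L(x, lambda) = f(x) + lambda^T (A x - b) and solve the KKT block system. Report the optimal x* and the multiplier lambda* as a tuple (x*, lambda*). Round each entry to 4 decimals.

Form the Lagrangian:
  L(x, lambda) = (1/2) x^T Q x + c^T x + lambda^T (A x - b)
Stationarity (grad_x L = 0): Q x + c + A^T lambda = 0.
Primal feasibility: A x = b.

This gives the KKT block system:
  [ Q   A^T ] [ x     ]   [-c ]
  [ A    0  ] [ lambda ] = [ b ]

Solving the linear system:
  x*      = (-0.3, 0.35)
  lambda* = (0)
  f(x*)   = -0.95

x* = (-0.3, 0.35), lambda* = (0)


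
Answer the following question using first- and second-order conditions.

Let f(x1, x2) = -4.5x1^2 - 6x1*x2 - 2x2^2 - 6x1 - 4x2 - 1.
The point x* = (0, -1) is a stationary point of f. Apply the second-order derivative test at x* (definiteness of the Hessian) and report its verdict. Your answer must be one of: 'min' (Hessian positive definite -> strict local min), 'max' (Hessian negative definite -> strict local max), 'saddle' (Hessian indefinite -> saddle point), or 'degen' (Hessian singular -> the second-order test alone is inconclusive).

Compute the Hessian H = grad^2 f:
  H = [[-9, -6], [-6, -4]]
Verify stationarity: grad f(x*) = H x* + g = (0, 0).
Eigenvalues of H: -13, 0.
H has a zero eigenvalue (singular; negative semidefinite but not definite), so H is neither positive definite, negative definite, nor indefinite. The second-order test alone is inconclusive -> degen.
(Indeed, f is constant along the null direction of H through x*, so x* is not a strict local extremum.)

degen


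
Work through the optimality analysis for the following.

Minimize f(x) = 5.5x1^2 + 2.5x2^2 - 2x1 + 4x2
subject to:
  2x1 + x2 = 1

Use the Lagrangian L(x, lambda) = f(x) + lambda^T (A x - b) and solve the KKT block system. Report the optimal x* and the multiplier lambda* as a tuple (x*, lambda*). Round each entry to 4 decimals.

Form the Lagrangian:
  L(x, lambda) = (1/2) x^T Q x + c^T x + lambda^T (A x - b)
Stationarity (grad_x L = 0): Q x + c + A^T lambda = 0.
Primal feasibility: A x = b.

This gives the KKT block system:
  [ Q   A^T ] [ x     ]   [-c ]
  [ A    0  ] [ lambda ] = [ b ]

Solving the linear system:
  x*      = (0.6452, -0.2903)
  lambda* = (-2.5484)
  f(x*)   = 0.0484

x* = (0.6452, -0.2903), lambda* = (-2.5484)


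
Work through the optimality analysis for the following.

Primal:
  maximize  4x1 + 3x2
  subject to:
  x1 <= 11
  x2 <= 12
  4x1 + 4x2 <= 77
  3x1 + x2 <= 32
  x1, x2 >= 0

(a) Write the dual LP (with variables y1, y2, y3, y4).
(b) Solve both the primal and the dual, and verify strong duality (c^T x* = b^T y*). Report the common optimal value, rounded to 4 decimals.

The standard primal-dual pair for 'max c^T x s.t. A x <= b, x >= 0' is:
  Dual:  min b^T y  s.t.  A^T y >= c,  y >= 0.

So the dual LP is:
  minimize  11y1 + 12y2 + 77y3 + 32y4
  subject to:
    y1 + 4y3 + 3y4 >= 4
    y2 + 4y3 + y4 >= 3
    y1, y2, y3, y4 >= 0

Solving the primal: x* = (6.6667, 12).
  primal value c^T x* = 62.6667.
Solving the dual: y* = (0, 1.6667, 0, 1.3333).
  dual value b^T y* = 62.6667.
Strong duality: c^T x* = b^T y*. Confirmed.

62.6667


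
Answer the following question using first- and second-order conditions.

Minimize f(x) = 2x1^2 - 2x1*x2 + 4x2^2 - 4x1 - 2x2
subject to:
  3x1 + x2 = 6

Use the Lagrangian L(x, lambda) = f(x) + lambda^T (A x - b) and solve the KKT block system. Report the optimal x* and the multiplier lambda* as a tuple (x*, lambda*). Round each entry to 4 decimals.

Form the Lagrangian:
  L(x, lambda) = (1/2) x^T Q x + c^T x + lambda^T (A x - b)
Stationarity (grad_x L = 0): Q x + c + A^T lambda = 0.
Primal feasibility: A x = b.

This gives the KKT block system:
  [ Q   A^T ] [ x     ]   [-c ]
  [ A    0  ] [ lambda ] = [ b ]

Solving the linear system:
  x*      = (1.75, 0.75)
  lambda* = (-0.5)
  f(x*)   = -2.75

x* = (1.75, 0.75), lambda* = (-0.5)


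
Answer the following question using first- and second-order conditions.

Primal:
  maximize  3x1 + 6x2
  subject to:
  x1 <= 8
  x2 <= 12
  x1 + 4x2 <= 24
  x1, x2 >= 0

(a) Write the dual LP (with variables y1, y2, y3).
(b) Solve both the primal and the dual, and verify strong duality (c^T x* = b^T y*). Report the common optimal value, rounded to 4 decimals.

The standard primal-dual pair for 'max c^T x s.t. A x <= b, x >= 0' is:
  Dual:  min b^T y  s.t.  A^T y >= c,  y >= 0.

So the dual LP is:
  minimize  8y1 + 12y2 + 24y3
  subject to:
    y1 + y3 >= 3
    y2 + 4y3 >= 6
    y1, y2, y3 >= 0

Solving the primal: x* = (8, 4).
  primal value c^T x* = 48.
Solving the dual: y* = (1.5, 0, 1.5).
  dual value b^T y* = 48.
Strong duality: c^T x* = b^T y*. Confirmed.

48


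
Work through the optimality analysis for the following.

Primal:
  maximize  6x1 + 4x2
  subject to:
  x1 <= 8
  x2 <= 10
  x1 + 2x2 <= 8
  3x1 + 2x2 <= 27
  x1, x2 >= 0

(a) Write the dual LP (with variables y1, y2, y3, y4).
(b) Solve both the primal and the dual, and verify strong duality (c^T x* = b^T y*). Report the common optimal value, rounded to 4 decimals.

The standard primal-dual pair for 'max c^T x s.t. A x <= b, x >= 0' is:
  Dual:  min b^T y  s.t.  A^T y >= c,  y >= 0.

So the dual LP is:
  minimize  8y1 + 10y2 + 8y3 + 27y4
  subject to:
    y1 + y3 + 3y4 >= 6
    y2 + 2y3 + 2y4 >= 4
    y1, y2, y3, y4 >= 0

Solving the primal: x* = (8, 0).
  primal value c^T x* = 48.
Solving the dual: y* = (4, 0, 2, 0).
  dual value b^T y* = 48.
Strong duality: c^T x* = b^T y*. Confirmed.

48


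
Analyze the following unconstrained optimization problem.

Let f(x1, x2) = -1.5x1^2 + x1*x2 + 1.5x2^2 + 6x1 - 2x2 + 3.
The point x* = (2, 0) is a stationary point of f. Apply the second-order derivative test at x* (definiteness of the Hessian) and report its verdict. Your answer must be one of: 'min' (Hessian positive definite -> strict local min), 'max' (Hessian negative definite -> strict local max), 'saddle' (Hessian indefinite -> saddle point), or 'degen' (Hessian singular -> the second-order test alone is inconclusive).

Compute the Hessian H = grad^2 f:
  H = [[-3, 1], [1, 3]]
Verify stationarity: grad f(x*) = H x* + g = (0, 0).
Eigenvalues of H: -3.1623, 3.1623.
Eigenvalues have mixed signs, so H is indefinite -> x* is a saddle point.

saddle


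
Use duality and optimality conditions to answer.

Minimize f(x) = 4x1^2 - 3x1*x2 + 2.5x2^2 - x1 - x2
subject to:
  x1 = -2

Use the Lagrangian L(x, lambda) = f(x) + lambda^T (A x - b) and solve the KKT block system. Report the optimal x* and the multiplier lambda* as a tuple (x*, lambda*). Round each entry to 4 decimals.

Form the Lagrangian:
  L(x, lambda) = (1/2) x^T Q x + c^T x + lambda^T (A x - b)
Stationarity (grad_x L = 0): Q x + c + A^T lambda = 0.
Primal feasibility: A x = b.

This gives the KKT block system:
  [ Q   A^T ] [ x     ]   [-c ]
  [ A    0  ] [ lambda ] = [ b ]

Solving the linear system:
  x*      = (-2, -1)
  lambda* = (14)
  f(x*)   = 15.5

x* = (-2, -1), lambda* = (14)


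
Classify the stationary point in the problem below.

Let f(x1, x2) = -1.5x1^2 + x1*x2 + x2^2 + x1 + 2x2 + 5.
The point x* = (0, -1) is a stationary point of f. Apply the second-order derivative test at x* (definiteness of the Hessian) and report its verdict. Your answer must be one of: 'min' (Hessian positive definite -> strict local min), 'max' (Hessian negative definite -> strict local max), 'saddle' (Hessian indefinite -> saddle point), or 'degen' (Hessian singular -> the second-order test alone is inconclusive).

Compute the Hessian H = grad^2 f:
  H = [[-3, 1], [1, 2]]
Verify stationarity: grad f(x*) = H x* + g = (0, 0).
Eigenvalues of H: -3.1926, 2.1926.
Eigenvalues have mixed signs, so H is indefinite -> x* is a saddle point.

saddle


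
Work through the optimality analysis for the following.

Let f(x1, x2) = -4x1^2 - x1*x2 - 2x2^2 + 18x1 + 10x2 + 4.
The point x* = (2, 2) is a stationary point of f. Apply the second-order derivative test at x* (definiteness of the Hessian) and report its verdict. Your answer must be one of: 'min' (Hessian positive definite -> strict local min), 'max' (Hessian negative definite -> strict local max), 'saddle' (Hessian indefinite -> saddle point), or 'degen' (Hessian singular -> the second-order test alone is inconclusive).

Compute the Hessian H = grad^2 f:
  H = [[-8, -1], [-1, -4]]
Verify stationarity: grad f(x*) = H x* + g = (0, 0).
Eigenvalues of H: -8.2361, -3.7639.
Both eigenvalues < 0, so H is negative definite -> x* is a strict local max.

max


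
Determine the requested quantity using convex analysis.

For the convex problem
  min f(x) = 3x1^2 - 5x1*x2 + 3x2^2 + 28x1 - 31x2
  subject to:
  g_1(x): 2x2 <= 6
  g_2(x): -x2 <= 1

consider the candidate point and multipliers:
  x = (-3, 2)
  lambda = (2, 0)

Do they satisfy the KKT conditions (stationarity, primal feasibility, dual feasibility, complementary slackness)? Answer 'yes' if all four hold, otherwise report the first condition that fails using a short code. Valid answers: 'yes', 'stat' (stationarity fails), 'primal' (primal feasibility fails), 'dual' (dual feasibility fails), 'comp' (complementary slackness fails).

Gradient of f: grad f(x) = Q x + c = (0, -4)
Constraint values g_i(x) = a_i^T x - b_i:
  g_1((-3, 2)) = -2
  g_2((-3, 2)) = -3
Stationarity residual: grad f(x) + sum_i lambda_i a_i = (0, 0)
  -> stationarity OK
Primal feasibility (all g_i <= 0): OK
Dual feasibility (all lambda_i >= 0): OK
Complementary slackness (lambda_i * g_i(x) = 0 for all i): FAILS

Verdict: the first failing condition is complementary_slackness -> comp.

comp


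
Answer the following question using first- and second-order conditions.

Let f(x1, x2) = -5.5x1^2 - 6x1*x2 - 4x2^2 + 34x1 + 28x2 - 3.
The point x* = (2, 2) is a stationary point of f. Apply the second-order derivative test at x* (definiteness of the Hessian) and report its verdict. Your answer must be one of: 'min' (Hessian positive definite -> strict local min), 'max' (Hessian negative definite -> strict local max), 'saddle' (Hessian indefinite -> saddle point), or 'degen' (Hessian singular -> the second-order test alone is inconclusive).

Compute the Hessian H = grad^2 f:
  H = [[-11, -6], [-6, -8]]
Verify stationarity: grad f(x*) = H x* + g = (0, 0).
Eigenvalues of H: -15.6847, -3.3153.
Both eigenvalues < 0, so H is negative definite -> x* is a strict local max.

max


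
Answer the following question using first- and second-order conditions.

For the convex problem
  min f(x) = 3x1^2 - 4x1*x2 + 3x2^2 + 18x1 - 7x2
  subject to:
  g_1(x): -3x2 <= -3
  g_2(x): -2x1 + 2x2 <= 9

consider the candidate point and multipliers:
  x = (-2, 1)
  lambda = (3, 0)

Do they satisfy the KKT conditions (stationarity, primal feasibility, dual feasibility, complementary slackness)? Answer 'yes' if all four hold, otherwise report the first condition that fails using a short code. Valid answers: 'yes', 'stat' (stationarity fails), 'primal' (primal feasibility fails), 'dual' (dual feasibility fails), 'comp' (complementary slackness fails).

Gradient of f: grad f(x) = Q x + c = (2, 7)
Constraint values g_i(x) = a_i^T x - b_i:
  g_1((-2, 1)) = 0
  g_2((-2, 1)) = -3
Stationarity residual: grad f(x) + sum_i lambda_i a_i = (2, -2)
  -> stationarity FAILS
Primal feasibility (all g_i <= 0): OK
Dual feasibility (all lambda_i >= 0): OK
Complementary slackness (lambda_i * g_i(x) = 0 for all i): OK

Verdict: the first failing condition is stationarity -> stat.

stat


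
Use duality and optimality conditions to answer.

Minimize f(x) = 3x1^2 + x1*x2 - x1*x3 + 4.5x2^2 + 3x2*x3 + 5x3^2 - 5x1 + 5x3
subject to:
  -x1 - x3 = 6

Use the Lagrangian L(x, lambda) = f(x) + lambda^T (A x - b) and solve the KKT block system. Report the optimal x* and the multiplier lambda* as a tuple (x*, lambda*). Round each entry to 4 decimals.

Form the Lagrangian:
  L(x, lambda) = (1/2) x^T Q x + c^T x + lambda^T (A x - b)
Stationarity (grad_x L = 0): Q x + c + A^T lambda = 0.
Primal feasibility: A x = b.

This gives the KKT block system:
  [ Q   A^T ] [ x     ]   [-c ]
  [ A    0  ] [ lambda ] = [ b ]

Solving the linear system:
  x*      = (-2.962, 1.3418, -3.038)
  lambda* = (-18.3924)
  f(x*)   = 54.9873

x* = (-2.962, 1.3418, -3.038), lambda* = (-18.3924)


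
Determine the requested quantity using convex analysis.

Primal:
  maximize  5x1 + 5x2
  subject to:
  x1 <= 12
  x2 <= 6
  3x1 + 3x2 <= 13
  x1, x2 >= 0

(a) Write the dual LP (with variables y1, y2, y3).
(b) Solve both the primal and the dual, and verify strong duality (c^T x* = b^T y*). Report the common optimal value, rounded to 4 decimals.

The standard primal-dual pair for 'max c^T x s.t. A x <= b, x >= 0' is:
  Dual:  min b^T y  s.t.  A^T y >= c,  y >= 0.

So the dual LP is:
  minimize  12y1 + 6y2 + 13y3
  subject to:
    y1 + 3y3 >= 5
    y2 + 3y3 >= 5
    y1, y2, y3 >= 0

Solving the primal: x* = (4.3333, 0).
  primal value c^T x* = 21.6667.
Solving the dual: y* = (0, 0, 1.6667).
  dual value b^T y* = 21.6667.
Strong duality: c^T x* = b^T y*. Confirmed.

21.6667


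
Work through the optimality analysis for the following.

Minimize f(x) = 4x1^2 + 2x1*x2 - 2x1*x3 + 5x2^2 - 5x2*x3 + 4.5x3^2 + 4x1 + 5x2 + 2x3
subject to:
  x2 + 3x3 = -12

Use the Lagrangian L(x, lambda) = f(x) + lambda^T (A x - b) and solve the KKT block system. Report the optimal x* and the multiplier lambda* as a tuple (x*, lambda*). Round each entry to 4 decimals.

Form the Lagrangian:
  L(x, lambda) = (1/2) x^T Q x + c^T x + lambda^T (A x - b)
Stationarity (grad_x L = 0): Q x + c + A^T lambda = 0.
Primal feasibility: A x = b.

This gives the KKT block system:
  [ Q   A^T ] [ x     ]   [-c ]
  [ A    0  ] [ lambda ] = [ b ]

Solving the linear system:
  x*      = (-0.6983, -2.405, -3.1983)
  lambda* = (4.4545)
  f(x*)   = 16.1198

x* = (-0.6983, -2.405, -3.1983), lambda* = (4.4545)


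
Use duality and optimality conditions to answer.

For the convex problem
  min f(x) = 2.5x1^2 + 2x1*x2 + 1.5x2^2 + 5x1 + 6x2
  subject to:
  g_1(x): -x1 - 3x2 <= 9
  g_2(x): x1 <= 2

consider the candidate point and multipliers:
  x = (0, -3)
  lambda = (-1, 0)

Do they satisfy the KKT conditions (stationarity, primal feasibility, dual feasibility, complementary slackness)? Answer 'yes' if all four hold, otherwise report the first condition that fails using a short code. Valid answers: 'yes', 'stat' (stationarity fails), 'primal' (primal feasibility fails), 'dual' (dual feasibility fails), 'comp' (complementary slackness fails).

Gradient of f: grad f(x) = Q x + c = (-1, -3)
Constraint values g_i(x) = a_i^T x - b_i:
  g_1((0, -3)) = 0
  g_2((0, -3)) = -2
Stationarity residual: grad f(x) + sum_i lambda_i a_i = (0, 0)
  -> stationarity OK
Primal feasibility (all g_i <= 0): OK
Dual feasibility (all lambda_i >= 0): FAILS
Complementary slackness (lambda_i * g_i(x) = 0 for all i): OK

Verdict: the first failing condition is dual_feasibility -> dual.

dual


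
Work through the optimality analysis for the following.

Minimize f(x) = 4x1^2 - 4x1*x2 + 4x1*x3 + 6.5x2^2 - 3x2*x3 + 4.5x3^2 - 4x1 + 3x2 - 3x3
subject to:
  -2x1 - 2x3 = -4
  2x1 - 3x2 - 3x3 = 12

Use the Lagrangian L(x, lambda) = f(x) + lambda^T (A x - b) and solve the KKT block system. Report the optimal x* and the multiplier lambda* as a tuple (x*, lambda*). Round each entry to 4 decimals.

Form the Lagrangian:
  L(x, lambda) = (1/2) x^T Q x + c^T x + lambda^T (A x - b)
Stationarity (grad_x L = 0): Q x + c + A^T lambda = 0.
Primal feasibility: A x = b.

This gives the KKT block system:
  [ Q   A^T ] [ x     ]   [-c ]
  [ A    0  ] [ lambda ] = [ b ]

Solving the linear system:
  x*      = (3.3511, -0.4149, -1.3511)
  lambda* = (5.617, -3.9149)
  f(x*)   = 29.4255

x* = (3.3511, -0.4149, -1.3511), lambda* = (5.617, -3.9149)


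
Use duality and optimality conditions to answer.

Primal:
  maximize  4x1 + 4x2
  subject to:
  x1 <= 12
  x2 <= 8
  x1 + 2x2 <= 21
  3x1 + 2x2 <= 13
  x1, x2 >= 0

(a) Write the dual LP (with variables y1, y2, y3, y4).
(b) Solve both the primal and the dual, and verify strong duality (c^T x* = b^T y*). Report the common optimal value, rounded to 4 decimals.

The standard primal-dual pair for 'max c^T x s.t. A x <= b, x >= 0' is:
  Dual:  min b^T y  s.t.  A^T y >= c,  y >= 0.

So the dual LP is:
  minimize  12y1 + 8y2 + 21y3 + 13y4
  subject to:
    y1 + y3 + 3y4 >= 4
    y2 + 2y3 + 2y4 >= 4
    y1, y2, y3, y4 >= 0

Solving the primal: x* = (0, 6.5).
  primal value c^T x* = 26.
Solving the dual: y* = (0, 0, 0, 2).
  dual value b^T y* = 26.
Strong duality: c^T x* = b^T y*. Confirmed.

26


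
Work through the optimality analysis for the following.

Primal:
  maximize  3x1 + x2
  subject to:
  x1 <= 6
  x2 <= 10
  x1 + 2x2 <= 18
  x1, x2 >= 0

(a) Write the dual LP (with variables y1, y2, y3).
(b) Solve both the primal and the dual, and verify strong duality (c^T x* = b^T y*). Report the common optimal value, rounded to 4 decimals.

The standard primal-dual pair for 'max c^T x s.t. A x <= b, x >= 0' is:
  Dual:  min b^T y  s.t.  A^T y >= c,  y >= 0.

So the dual LP is:
  minimize  6y1 + 10y2 + 18y3
  subject to:
    y1 + y3 >= 3
    y2 + 2y3 >= 1
    y1, y2, y3 >= 0

Solving the primal: x* = (6, 6).
  primal value c^T x* = 24.
Solving the dual: y* = (2.5, 0, 0.5).
  dual value b^T y* = 24.
Strong duality: c^T x* = b^T y*. Confirmed.

24


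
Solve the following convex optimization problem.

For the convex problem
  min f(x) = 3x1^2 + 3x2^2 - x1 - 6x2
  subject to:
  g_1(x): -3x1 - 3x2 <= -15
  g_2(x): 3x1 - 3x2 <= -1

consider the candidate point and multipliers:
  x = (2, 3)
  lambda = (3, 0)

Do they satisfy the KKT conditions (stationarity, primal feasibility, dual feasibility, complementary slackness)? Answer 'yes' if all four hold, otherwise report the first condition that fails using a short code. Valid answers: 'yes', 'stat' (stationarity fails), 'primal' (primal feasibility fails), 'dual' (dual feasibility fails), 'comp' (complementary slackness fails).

Gradient of f: grad f(x) = Q x + c = (11, 12)
Constraint values g_i(x) = a_i^T x - b_i:
  g_1((2, 3)) = 0
  g_2((2, 3)) = -2
Stationarity residual: grad f(x) + sum_i lambda_i a_i = (2, 3)
  -> stationarity FAILS
Primal feasibility (all g_i <= 0): OK
Dual feasibility (all lambda_i >= 0): OK
Complementary slackness (lambda_i * g_i(x) = 0 for all i): OK

Verdict: the first failing condition is stationarity -> stat.

stat


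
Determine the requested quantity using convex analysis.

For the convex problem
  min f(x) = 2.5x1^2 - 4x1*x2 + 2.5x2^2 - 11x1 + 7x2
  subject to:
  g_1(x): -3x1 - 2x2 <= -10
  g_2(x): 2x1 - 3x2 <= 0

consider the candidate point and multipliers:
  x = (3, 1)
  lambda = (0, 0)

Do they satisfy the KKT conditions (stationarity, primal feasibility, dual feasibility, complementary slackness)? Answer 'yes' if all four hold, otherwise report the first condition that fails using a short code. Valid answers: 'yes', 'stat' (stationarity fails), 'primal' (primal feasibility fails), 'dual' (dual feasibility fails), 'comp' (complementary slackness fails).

Gradient of f: grad f(x) = Q x + c = (0, 0)
Constraint values g_i(x) = a_i^T x - b_i:
  g_1((3, 1)) = -1
  g_2((3, 1)) = 3
Stationarity residual: grad f(x) + sum_i lambda_i a_i = (0, 0)
  -> stationarity OK
Primal feasibility (all g_i <= 0): FAILS
Dual feasibility (all lambda_i >= 0): OK
Complementary slackness (lambda_i * g_i(x) = 0 for all i): OK

Verdict: the first failing condition is primal_feasibility -> primal.

primal


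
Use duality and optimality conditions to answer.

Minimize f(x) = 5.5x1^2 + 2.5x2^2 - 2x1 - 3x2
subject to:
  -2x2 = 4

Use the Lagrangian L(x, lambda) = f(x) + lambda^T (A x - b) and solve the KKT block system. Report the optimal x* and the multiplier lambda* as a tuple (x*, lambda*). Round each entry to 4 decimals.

Form the Lagrangian:
  L(x, lambda) = (1/2) x^T Q x + c^T x + lambda^T (A x - b)
Stationarity (grad_x L = 0): Q x + c + A^T lambda = 0.
Primal feasibility: A x = b.

This gives the KKT block system:
  [ Q   A^T ] [ x     ]   [-c ]
  [ A    0  ] [ lambda ] = [ b ]

Solving the linear system:
  x*      = (0.1818, -2)
  lambda* = (-6.5)
  f(x*)   = 15.8182

x* = (0.1818, -2), lambda* = (-6.5)


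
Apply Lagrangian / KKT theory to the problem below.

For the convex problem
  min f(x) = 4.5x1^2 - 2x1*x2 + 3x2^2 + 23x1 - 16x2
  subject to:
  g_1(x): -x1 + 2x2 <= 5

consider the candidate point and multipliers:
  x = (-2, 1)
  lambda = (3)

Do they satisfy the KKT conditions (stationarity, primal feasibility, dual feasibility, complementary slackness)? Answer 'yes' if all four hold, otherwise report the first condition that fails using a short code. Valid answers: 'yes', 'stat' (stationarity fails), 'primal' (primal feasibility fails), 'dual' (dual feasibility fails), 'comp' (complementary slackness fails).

Gradient of f: grad f(x) = Q x + c = (3, -6)
Constraint values g_i(x) = a_i^T x - b_i:
  g_1((-2, 1)) = -1
Stationarity residual: grad f(x) + sum_i lambda_i a_i = (0, 0)
  -> stationarity OK
Primal feasibility (all g_i <= 0): OK
Dual feasibility (all lambda_i >= 0): OK
Complementary slackness (lambda_i * g_i(x) = 0 for all i): FAILS

Verdict: the first failing condition is complementary_slackness -> comp.

comp


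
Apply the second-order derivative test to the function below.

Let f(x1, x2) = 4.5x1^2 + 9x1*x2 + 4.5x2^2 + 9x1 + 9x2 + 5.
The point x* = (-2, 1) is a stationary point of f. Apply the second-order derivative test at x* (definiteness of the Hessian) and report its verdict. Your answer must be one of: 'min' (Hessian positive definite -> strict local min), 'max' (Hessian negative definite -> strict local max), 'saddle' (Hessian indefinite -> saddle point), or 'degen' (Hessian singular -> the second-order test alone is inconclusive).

Compute the Hessian H = grad^2 f:
  H = [[9, 9], [9, 9]]
Verify stationarity: grad f(x*) = H x* + g = (0, 0).
Eigenvalues of H: 0, 18.
H has a zero eigenvalue (singular; positive semidefinite but not definite), so H is neither positive definite, negative definite, nor indefinite. The second-order test alone is inconclusive -> degen.
(Indeed, f is constant along the null direction of H through x*, so x* is not a strict local extremum.)

degen


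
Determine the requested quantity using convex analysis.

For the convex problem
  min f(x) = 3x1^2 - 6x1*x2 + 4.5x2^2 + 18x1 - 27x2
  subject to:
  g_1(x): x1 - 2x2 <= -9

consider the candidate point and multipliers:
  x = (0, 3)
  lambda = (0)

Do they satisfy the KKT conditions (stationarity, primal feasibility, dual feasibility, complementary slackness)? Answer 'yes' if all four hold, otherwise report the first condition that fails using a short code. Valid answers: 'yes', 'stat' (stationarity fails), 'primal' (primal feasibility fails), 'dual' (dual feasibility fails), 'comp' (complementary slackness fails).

Gradient of f: grad f(x) = Q x + c = (0, 0)
Constraint values g_i(x) = a_i^T x - b_i:
  g_1((0, 3)) = 3
Stationarity residual: grad f(x) + sum_i lambda_i a_i = (0, 0)
  -> stationarity OK
Primal feasibility (all g_i <= 0): FAILS
Dual feasibility (all lambda_i >= 0): OK
Complementary slackness (lambda_i * g_i(x) = 0 for all i): OK

Verdict: the first failing condition is primal_feasibility -> primal.

primal


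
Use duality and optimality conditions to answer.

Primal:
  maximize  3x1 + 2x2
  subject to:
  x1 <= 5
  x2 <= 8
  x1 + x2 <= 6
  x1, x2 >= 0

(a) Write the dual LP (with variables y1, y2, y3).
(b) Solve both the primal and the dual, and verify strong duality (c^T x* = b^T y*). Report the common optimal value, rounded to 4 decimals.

The standard primal-dual pair for 'max c^T x s.t. A x <= b, x >= 0' is:
  Dual:  min b^T y  s.t.  A^T y >= c,  y >= 0.

So the dual LP is:
  minimize  5y1 + 8y2 + 6y3
  subject to:
    y1 + y3 >= 3
    y2 + y3 >= 2
    y1, y2, y3 >= 0

Solving the primal: x* = (5, 1).
  primal value c^T x* = 17.
Solving the dual: y* = (1, 0, 2).
  dual value b^T y* = 17.
Strong duality: c^T x* = b^T y*. Confirmed.

17


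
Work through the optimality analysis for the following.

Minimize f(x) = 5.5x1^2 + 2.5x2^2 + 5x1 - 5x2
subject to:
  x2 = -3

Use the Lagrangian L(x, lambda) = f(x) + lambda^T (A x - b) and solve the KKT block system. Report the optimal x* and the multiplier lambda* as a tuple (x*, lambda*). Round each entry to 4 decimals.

Form the Lagrangian:
  L(x, lambda) = (1/2) x^T Q x + c^T x + lambda^T (A x - b)
Stationarity (grad_x L = 0): Q x + c + A^T lambda = 0.
Primal feasibility: A x = b.

This gives the KKT block system:
  [ Q   A^T ] [ x     ]   [-c ]
  [ A    0  ] [ lambda ] = [ b ]

Solving the linear system:
  x*      = (-0.4545, -3)
  lambda* = (20)
  f(x*)   = 36.3636

x* = (-0.4545, -3), lambda* = (20)


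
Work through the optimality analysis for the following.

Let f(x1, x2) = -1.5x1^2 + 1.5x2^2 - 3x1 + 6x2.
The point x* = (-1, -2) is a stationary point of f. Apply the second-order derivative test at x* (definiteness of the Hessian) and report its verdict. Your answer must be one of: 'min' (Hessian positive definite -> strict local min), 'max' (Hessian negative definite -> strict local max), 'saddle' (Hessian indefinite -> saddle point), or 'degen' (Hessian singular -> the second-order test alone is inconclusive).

Compute the Hessian H = grad^2 f:
  H = [[-3, 0], [0, 3]]
Verify stationarity: grad f(x*) = H x* + g = (0, 0).
Eigenvalues of H: -3, 3.
Eigenvalues have mixed signs, so H is indefinite -> x* is a saddle point.

saddle


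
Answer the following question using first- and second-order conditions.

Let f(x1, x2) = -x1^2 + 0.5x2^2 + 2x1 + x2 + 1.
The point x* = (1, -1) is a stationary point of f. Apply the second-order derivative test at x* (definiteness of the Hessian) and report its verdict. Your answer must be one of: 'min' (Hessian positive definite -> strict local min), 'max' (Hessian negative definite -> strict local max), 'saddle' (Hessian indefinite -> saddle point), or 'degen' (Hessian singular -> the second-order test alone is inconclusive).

Compute the Hessian H = grad^2 f:
  H = [[-2, 0], [0, 1]]
Verify stationarity: grad f(x*) = H x* + g = (0, 0).
Eigenvalues of H: -2, 1.
Eigenvalues have mixed signs, so H is indefinite -> x* is a saddle point.

saddle


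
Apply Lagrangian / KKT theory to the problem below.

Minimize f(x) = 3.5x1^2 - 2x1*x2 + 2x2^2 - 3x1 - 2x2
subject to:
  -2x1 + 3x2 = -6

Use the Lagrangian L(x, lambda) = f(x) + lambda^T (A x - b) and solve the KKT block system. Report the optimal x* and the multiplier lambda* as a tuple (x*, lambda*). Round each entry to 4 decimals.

Form the Lagrangian:
  L(x, lambda) = (1/2) x^T Q x + c^T x + lambda^T (A x - b)
Stationarity (grad_x L = 0): Q x + c + A^T lambda = 0.
Primal feasibility: A x = b.

This gives the KKT block system:
  [ Q   A^T ] [ x     ]   [-c ]
  [ A    0  ] [ lambda ] = [ b ]

Solving the linear system:
  x*      = (0.9273, -1.3818)
  lambda* = (3.1273)
  f(x*)   = 9.3727

x* = (0.9273, -1.3818), lambda* = (3.1273)


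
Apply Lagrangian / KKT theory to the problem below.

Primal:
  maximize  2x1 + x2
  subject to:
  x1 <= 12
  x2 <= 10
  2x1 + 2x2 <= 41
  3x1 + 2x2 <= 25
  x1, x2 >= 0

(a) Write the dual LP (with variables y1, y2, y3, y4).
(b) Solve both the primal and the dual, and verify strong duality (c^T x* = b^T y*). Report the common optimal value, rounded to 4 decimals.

The standard primal-dual pair for 'max c^T x s.t. A x <= b, x >= 0' is:
  Dual:  min b^T y  s.t.  A^T y >= c,  y >= 0.

So the dual LP is:
  minimize  12y1 + 10y2 + 41y3 + 25y4
  subject to:
    y1 + 2y3 + 3y4 >= 2
    y2 + 2y3 + 2y4 >= 1
    y1, y2, y3, y4 >= 0

Solving the primal: x* = (8.3333, 0).
  primal value c^T x* = 16.6667.
Solving the dual: y* = (0, 0, 0, 0.6667).
  dual value b^T y* = 16.6667.
Strong duality: c^T x* = b^T y*. Confirmed.

16.6667


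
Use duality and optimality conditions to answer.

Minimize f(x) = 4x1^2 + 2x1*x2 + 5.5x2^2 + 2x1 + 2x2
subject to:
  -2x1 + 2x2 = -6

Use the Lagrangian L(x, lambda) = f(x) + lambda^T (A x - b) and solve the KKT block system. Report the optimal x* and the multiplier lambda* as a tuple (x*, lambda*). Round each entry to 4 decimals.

Form the Lagrangian:
  L(x, lambda) = (1/2) x^T Q x + c^T x + lambda^T (A x - b)
Stationarity (grad_x L = 0): Q x + c + A^T lambda = 0.
Primal feasibility: A x = b.

This gives the KKT block system:
  [ Q   A^T ] [ x     ]   [-c ]
  [ A    0  ] [ lambda ] = [ b ]

Solving the linear system:
  x*      = (1.5217, -1.4783)
  lambda* = (5.6087)
  f(x*)   = 16.8696

x* = (1.5217, -1.4783), lambda* = (5.6087)


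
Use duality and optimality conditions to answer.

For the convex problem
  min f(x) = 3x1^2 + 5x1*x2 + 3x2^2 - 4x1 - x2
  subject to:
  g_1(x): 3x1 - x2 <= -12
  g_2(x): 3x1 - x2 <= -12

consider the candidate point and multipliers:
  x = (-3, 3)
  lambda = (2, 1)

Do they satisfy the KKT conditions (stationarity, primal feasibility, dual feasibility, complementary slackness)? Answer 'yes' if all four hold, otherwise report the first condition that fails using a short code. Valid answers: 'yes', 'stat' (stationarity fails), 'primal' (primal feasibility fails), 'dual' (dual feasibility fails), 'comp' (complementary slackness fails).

Gradient of f: grad f(x) = Q x + c = (-7, 2)
Constraint values g_i(x) = a_i^T x - b_i:
  g_1((-3, 3)) = 0
  g_2((-3, 3)) = 0
Stationarity residual: grad f(x) + sum_i lambda_i a_i = (2, -1)
  -> stationarity FAILS
Primal feasibility (all g_i <= 0): OK
Dual feasibility (all lambda_i >= 0): OK
Complementary slackness (lambda_i * g_i(x) = 0 for all i): OK

Verdict: the first failing condition is stationarity -> stat.

stat


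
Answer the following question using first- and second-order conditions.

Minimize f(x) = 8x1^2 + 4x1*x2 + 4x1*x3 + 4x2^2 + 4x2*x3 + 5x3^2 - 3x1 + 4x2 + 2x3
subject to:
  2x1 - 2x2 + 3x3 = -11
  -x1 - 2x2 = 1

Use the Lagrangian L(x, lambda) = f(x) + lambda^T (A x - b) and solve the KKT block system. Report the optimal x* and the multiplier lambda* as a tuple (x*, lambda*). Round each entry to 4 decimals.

Form the Lagrangian:
  L(x, lambda) = (1/2) x^T Q x + c^T x + lambda^T (A x - b)
Stationarity (grad_x L = 0): Q x + c + A^T lambda = 0.
Primal feasibility: A x = b.

This gives the KKT block system:
  [ Q   A^T ] [ x     ]   [-c ]
  [ A    0  ] [ lambda ] = [ b ]

Solving the linear system:
  x*      = (-1.35, 0.175, -2.65)
  lambda* = (9.7333, -15.0333)
  f(x*)   = 60.775

x* = (-1.35, 0.175, -2.65), lambda* = (9.7333, -15.0333)


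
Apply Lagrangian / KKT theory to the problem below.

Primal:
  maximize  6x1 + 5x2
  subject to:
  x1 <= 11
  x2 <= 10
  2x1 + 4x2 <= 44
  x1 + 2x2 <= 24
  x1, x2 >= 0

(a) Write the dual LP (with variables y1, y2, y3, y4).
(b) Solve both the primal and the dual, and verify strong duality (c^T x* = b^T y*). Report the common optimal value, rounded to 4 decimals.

The standard primal-dual pair for 'max c^T x s.t. A x <= b, x >= 0' is:
  Dual:  min b^T y  s.t.  A^T y >= c,  y >= 0.

So the dual LP is:
  minimize  11y1 + 10y2 + 44y3 + 24y4
  subject to:
    y1 + 2y3 + y4 >= 6
    y2 + 4y3 + 2y4 >= 5
    y1, y2, y3, y4 >= 0

Solving the primal: x* = (11, 5.5).
  primal value c^T x* = 93.5.
Solving the dual: y* = (3.5, 0, 1.25, 0).
  dual value b^T y* = 93.5.
Strong duality: c^T x* = b^T y*. Confirmed.

93.5


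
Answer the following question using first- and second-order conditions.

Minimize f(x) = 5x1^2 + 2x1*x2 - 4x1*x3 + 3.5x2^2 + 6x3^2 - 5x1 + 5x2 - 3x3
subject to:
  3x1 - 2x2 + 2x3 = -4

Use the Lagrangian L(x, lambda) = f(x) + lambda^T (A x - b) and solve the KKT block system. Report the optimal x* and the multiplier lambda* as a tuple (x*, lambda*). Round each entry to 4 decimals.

Form the Lagrangian:
  L(x, lambda) = (1/2) x^T Q x + c^T x + lambda^T (A x - b)
Stationarity (grad_x L = 0): Q x + c + A^T lambda = 0.
Primal feasibility: A x = b.

This gives the KKT block system:
  [ Q   A^T ] [ x     ]   [-c ]
  [ A    0  ] [ lambda ] = [ b ]

Solving the linear system:
  x*      = (-0.7279, 0.3917, -0.5165)
  lambda* = (3.1431)
  f(x*)   = 9.8599

x* = (-0.7279, 0.3917, -0.5165), lambda* = (3.1431)


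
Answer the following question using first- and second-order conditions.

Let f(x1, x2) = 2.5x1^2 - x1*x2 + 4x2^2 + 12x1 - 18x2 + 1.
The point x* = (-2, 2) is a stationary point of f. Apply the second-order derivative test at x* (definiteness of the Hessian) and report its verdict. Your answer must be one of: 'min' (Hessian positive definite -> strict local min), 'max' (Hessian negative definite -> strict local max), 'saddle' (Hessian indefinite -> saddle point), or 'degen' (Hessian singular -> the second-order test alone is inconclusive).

Compute the Hessian H = grad^2 f:
  H = [[5, -1], [-1, 8]]
Verify stationarity: grad f(x*) = H x* + g = (0, 0).
Eigenvalues of H: 4.6972, 8.3028.
Both eigenvalues > 0, so H is positive definite -> x* is a strict local min.

min


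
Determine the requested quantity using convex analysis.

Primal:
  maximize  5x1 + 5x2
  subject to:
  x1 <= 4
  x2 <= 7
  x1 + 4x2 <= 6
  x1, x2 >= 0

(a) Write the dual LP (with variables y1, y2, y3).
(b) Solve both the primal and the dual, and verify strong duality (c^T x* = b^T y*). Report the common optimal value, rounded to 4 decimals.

The standard primal-dual pair for 'max c^T x s.t. A x <= b, x >= 0' is:
  Dual:  min b^T y  s.t.  A^T y >= c,  y >= 0.

So the dual LP is:
  minimize  4y1 + 7y2 + 6y3
  subject to:
    y1 + y3 >= 5
    y2 + 4y3 >= 5
    y1, y2, y3 >= 0

Solving the primal: x* = (4, 0.5).
  primal value c^T x* = 22.5.
Solving the dual: y* = (3.75, 0, 1.25).
  dual value b^T y* = 22.5.
Strong duality: c^T x* = b^T y*. Confirmed.

22.5


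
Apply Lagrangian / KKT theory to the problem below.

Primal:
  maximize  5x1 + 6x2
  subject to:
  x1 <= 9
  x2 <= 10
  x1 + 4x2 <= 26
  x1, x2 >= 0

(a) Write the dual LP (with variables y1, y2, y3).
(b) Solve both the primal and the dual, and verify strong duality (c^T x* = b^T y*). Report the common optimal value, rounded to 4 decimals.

The standard primal-dual pair for 'max c^T x s.t. A x <= b, x >= 0' is:
  Dual:  min b^T y  s.t.  A^T y >= c,  y >= 0.

So the dual LP is:
  minimize  9y1 + 10y2 + 26y3
  subject to:
    y1 + y3 >= 5
    y2 + 4y3 >= 6
    y1, y2, y3 >= 0

Solving the primal: x* = (9, 4.25).
  primal value c^T x* = 70.5.
Solving the dual: y* = (3.5, 0, 1.5).
  dual value b^T y* = 70.5.
Strong duality: c^T x* = b^T y*. Confirmed.

70.5


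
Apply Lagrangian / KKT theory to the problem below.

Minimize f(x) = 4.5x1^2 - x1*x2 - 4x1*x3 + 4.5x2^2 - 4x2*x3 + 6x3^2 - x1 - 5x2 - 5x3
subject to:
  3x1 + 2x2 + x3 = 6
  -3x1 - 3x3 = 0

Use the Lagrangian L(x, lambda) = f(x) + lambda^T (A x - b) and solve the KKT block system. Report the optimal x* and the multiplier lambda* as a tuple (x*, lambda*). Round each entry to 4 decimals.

Form the Lagrangian:
  L(x, lambda) = (1/2) x^T Q x + c^T x + lambda^T (A x - b)
Stationarity (grad_x L = 0): Q x + c + A^T lambda = 0.
Primal feasibility: A x = b.

This gives the KKT block system:
  [ Q   A^T ] [ x     ]   [-c ]
  [ A    0  ] [ lambda ] = [ b ]

Solving the linear system:
  x*      = (0.2812, 2.7187, -0.2812)
  lambda* = (-10.1562, -10.1771)
  f(x*)   = 24.2344

x* = (0.2812, 2.7187, -0.2812), lambda* = (-10.1562, -10.1771)


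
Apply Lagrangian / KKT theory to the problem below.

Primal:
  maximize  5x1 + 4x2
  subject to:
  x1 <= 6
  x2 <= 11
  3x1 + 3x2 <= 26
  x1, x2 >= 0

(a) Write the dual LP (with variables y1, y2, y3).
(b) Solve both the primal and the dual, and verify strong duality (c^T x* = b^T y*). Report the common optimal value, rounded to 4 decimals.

The standard primal-dual pair for 'max c^T x s.t. A x <= b, x >= 0' is:
  Dual:  min b^T y  s.t.  A^T y >= c,  y >= 0.

So the dual LP is:
  minimize  6y1 + 11y2 + 26y3
  subject to:
    y1 + 3y3 >= 5
    y2 + 3y3 >= 4
    y1, y2, y3 >= 0

Solving the primal: x* = (6, 2.6667).
  primal value c^T x* = 40.6667.
Solving the dual: y* = (1, 0, 1.3333).
  dual value b^T y* = 40.6667.
Strong duality: c^T x* = b^T y*. Confirmed.

40.6667


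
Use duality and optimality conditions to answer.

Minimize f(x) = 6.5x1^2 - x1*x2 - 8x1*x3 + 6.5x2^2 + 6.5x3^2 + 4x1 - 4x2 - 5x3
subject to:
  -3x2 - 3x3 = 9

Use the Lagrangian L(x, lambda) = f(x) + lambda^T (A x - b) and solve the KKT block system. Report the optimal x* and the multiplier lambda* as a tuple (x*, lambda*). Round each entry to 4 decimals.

Form the Lagrangian:
  L(x, lambda) = (1/2) x^T Q x + c^T x + lambda^T (A x - b)
Stationarity (grad_x L = 0): Q x + c + A^T lambda = 0.
Primal feasibility: A x = b.

This gives the KKT block system:
  [ Q   A^T ] [ x     ]   [-c ]
  [ A    0  ] [ lambda ] = [ b ]

Solving the linear system:
  x*      = (-1.5502, -1.1211, -1.8789)
  lambda* = (-5.6747)
  f(x*)   = 29.3754

x* = (-1.5502, -1.1211, -1.8789), lambda* = (-5.6747)
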